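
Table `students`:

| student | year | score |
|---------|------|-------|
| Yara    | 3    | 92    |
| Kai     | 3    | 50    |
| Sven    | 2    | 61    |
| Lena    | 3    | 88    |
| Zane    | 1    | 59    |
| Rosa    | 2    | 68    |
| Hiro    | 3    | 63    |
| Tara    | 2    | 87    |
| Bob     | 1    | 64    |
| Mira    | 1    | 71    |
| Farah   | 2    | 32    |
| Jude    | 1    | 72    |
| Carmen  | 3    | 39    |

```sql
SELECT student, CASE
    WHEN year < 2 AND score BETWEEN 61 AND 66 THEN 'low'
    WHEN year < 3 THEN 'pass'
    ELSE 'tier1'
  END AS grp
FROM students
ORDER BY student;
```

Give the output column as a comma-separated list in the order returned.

low, tier1, pass, tier1, pass, tier1, tier1, pass, pass, pass, pass, tier1, pass

student=Bob: year < 2 AND score BETWEEN 61 AND 66 → low
student=Carmen: ELSE → tier1
student=Farah: year < 3 → pass
student=Hiro: ELSE → tier1
student=Jude: year < 3 → pass
student=Kai: ELSE → tier1
student=Lena: ELSE → tier1
student=Mira: year < 3 → pass
student=Rosa: year < 3 → pass
student=Sven: year < 3 → pass
student=Tara: year < 3 → pass
student=Yara: ELSE → tier1
student=Zane: year < 3 → pass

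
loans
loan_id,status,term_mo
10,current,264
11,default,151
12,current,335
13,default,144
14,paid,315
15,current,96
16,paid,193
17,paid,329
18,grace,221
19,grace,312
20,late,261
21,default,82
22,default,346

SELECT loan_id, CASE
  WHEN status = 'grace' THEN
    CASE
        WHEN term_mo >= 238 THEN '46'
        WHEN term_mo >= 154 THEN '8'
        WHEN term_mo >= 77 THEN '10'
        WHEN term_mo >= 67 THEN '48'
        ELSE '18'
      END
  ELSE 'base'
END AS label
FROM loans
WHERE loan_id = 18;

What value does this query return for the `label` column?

loan_id = 18: status=grace, term_mo=221.
status='grace' → inner[term_mo >= 154] → 8

8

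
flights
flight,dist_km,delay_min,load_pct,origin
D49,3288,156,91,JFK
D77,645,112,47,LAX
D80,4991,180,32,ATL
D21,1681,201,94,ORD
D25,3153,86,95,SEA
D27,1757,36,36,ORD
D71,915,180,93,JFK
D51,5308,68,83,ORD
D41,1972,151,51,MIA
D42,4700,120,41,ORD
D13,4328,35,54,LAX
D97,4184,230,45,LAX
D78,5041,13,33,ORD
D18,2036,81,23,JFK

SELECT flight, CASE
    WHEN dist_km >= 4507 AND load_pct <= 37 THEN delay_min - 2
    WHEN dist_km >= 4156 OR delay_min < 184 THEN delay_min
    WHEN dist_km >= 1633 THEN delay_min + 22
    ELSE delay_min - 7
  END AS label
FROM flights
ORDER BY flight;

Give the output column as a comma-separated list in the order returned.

35, 81, 223, 86, 36, 151, 120, 156, 68, 180, 112, 11, 178, 230

flight=D13: dist_km >= 4156 OR delay_min < 184 → 35
flight=D18: dist_km >= 4156 OR delay_min < 184 → 81
flight=D21: dist_km >= 1633 → 223
flight=D25: dist_km >= 4156 OR delay_min < 184 → 86
flight=D27: dist_km >= 4156 OR delay_min < 184 → 36
flight=D41: dist_km >= 4156 OR delay_min < 184 → 151
flight=D42: dist_km >= 4156 OR delay_min < 184 → 120
flight=D49: dist_km >= 4156 OR delay_min < 184 → 156
flight=D51: dist_km >= 4156 OR delay_min < 184 → 68
flight=D71: dist_km >= 4156 OR delay_min < 184 → 180
flight=D77: dist_km >= 4156 OR delay_min < 184 → 112
flight=D78: dist_km >= 4507 AND load_pct <= 37 → 11
flight=D80: dist_km >= 4507 AND load_pct <= 37 → 178
flight=D97: dist_km >= 4156 OR delay_min < 184 → 230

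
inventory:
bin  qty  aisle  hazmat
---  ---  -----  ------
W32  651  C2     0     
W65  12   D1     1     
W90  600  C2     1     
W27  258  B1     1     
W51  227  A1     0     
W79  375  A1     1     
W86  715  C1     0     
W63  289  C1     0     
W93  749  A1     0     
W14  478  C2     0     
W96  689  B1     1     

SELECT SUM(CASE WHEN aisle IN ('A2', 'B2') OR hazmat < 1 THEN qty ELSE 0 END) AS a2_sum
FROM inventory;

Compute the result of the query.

bin=W32: ✓ → 651
bin=W65: ✗
bin=W90: ✗
bin=W27: ✗
bin=W51: ✓ → 227
bin=W79: ✗
bin=W86: ✓ → 715
bin=W63: ✓ → 289
bin=W93: ✓ → 749
bin=W14: ✓ → 478
bin=W96: ✗
a2_sum = 651 + 227 + 715 + 289 + 749 + 478 = 3109

3109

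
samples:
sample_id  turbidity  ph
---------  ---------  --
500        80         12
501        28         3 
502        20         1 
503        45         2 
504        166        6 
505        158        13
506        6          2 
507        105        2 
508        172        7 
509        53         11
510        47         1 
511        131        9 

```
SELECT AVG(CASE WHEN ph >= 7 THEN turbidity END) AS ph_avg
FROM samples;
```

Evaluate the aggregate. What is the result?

118.8

sample_id=500: ✓ → 80
sample_id=501: ✗
sample_id=502: ✗
sample_id=503: ✗
sample_id=504: ✗
sample_id=505: ✓ → 158
sample_id=506: ✗
sample_id=507: ✗
sample_id=508: ✓ → 172
sample_id=509: ✓ → 53
sample_id=510: ✗
sample_id=511: ✓ → 131
ph_avg = (80 + 158 + 172 + 53 + 131) / 5 = 118.8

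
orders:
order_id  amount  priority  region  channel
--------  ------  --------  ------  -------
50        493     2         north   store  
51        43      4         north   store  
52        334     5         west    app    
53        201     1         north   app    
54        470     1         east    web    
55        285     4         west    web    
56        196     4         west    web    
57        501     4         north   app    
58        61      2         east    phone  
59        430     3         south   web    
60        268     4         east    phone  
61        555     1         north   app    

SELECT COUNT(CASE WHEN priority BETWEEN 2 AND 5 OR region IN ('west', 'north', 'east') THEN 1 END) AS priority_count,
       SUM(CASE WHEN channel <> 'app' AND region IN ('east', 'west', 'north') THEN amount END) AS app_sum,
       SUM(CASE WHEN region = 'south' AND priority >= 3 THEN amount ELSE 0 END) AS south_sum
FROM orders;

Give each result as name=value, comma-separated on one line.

priority_count=12, app_sum=1816, south_sum=430

[priority_count: priority BETWEEN 2 AND 5 OR region IN ('west', 'north', 'east')]
order_id=50: ✓ → 1
order_id=51: ✓ → 1
order_id=52: ✓ → 1
order_id=53: ✓ → 1
order_id=54: ✓ → 1
order_id=55: ✓ → 1
order_id=56: ✓ → 1
order_id=57: ✓ → 1
order_id=58: ✓ → 1
order_id=59: ✓ → 1
order_id=60: ✓ → 1
order_id=61: ✓ → 1
priority_count = COUNT(1, 1, 1, 1, 1, 1, 1, 1, 1, 1, 1, 1) = 12
—
[app_sum: channel <> 'app' AND region IN ('east', 'west', 'north')]
order_id=50: ✓ → 493
order_id=51: ✓ → 43
order_id=52: ✗
order_id=53: ✗
order_id=54: ✓ → 470
order_id=55: ✓ → 285
order_id=56: ✓ → 196
order_id=57: ✗
order_id=58: ✓ → 61
order_id=59: ✗
order_id=60: ✓ → 268
order_id=61: ✗
app_sum = 493 + 43 + 470 + 285 + 196 + 61 + 268 = 1816
—
[south_sum: region = 'south' AND priority >= 3]
order_id=50: ✗
order_id=51: ✗
order_id=52: ✗
order_id=53: ✗
order_id=54: ✗
order_id=55: ✗
order_id=56: ✗
order_id=57: ✗
order_id=58: ✗
order_id=59: ✓ → 430
order_id=60: ✗
order_id=61: ✗
south_sum = 430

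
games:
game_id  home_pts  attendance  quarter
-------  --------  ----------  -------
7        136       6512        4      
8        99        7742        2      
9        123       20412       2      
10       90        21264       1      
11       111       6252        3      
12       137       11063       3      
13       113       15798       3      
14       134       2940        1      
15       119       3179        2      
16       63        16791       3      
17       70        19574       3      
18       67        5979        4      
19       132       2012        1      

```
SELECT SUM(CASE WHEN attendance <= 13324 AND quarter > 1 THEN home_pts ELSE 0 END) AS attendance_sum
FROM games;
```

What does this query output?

game_id=7: ✓ → 136
game_id=8: ✓ → 99
game_id=9: ✗
game_id=10: ✗
game_id=11: ✓ → 111
game_id=12: ✓ → 137
game_id=13: ✗
game_id=14: ✗
game_id=15: ✓ → 119
game_id=16: ✗
game_id=17: ✗
game_id=18: ✓ → 67
game_id=19: ✗
attendance_sum = 136 + 99 + 111 + 137 + 119 + 67 = 669

669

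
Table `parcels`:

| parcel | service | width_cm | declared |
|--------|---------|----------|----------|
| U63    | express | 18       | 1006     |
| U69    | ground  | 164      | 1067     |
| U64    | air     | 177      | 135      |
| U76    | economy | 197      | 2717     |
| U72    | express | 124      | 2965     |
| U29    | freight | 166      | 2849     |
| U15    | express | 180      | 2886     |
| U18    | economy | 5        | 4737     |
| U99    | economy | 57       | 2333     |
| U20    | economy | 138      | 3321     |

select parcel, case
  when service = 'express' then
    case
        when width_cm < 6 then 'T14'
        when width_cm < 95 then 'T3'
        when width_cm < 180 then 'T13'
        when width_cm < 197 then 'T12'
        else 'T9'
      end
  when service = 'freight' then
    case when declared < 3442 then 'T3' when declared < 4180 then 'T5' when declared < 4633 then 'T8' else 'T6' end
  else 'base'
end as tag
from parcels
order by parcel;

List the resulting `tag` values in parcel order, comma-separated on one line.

T12, base, base, T3, T3, base, base, T13, base, base

parcel=U15: service='express' → inner[width_cm < 197] → T12
parcel=U18: service='economy' → outer ELSE → base
parcel=U20: service='economy' → outer ELSE → base
parcel=U29: service='freight' → inner[declared < 3442] → T3
parcel=U63: service='express' → inner[width_cm < 95] → T3
parcel=U64: service='air' → outer ELSE → base
parcel=U69: service='ground' → outer ELSE → base
parcel=U72: service='express' → inner[width_cm < 180] → T13
parcel=U76: service='economy' → outer ELSE → base
parcel=U99: service='economy' → outer ELSE → base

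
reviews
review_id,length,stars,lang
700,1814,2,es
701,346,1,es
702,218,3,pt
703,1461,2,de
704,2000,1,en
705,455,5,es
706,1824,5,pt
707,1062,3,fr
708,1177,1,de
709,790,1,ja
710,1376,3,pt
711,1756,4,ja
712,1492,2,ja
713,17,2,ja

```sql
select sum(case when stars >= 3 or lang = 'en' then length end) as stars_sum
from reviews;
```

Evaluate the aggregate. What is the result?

review_id=700: ✗
review_id=701: ✗
review_id=702: ✓ → 218
review_id=703: ✗
review_id=704: ✓ → 2000
review_id=705: ✓ → 455
review_id=706: ✓ → 1824
review_id=707: ✓ → 1062
review_id=708: ✗
review_id=709: ✗
review_id=710: ✓ → 1376
review_id=711: ✓ → 1756
review_id=712: ✗
review_id=713: ✗
stars_sum = 218 + 2000 + 455 + 1824 + 1062 + 1376 + 1756 = 8691

8691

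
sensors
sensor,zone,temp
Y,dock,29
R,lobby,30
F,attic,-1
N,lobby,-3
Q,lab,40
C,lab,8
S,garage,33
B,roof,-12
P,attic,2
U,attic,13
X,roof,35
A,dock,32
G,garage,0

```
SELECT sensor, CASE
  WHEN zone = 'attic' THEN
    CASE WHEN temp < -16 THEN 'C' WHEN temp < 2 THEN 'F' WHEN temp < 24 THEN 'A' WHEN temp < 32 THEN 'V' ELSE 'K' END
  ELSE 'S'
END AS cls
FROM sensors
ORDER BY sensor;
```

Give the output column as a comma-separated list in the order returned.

S, S, S, F, S, S, A, S, S, S, A, S, S

sensor=A: zone='dock' → outer ELSE → S
sensor=B: zone='roof' → outer ELSE → S
sensor=C: zone='lab' → outer ELSE → S
sensor=F: zone='attic' → inner[temp < 2] → F
sensor=G: zone='garage' → outer ELSE → S
sensor=N: zone='lobby' → outer ELSE → S
sensor=P: zone='attic' → inner[temp < 24] → A
sensor=Q: zone='lab' → outer ELSE → S
sensor=R: zone='lobby' → outer ELSE → S
sensor=S: zone='garage' → outer ELSE → S
sensor=U: zone='attic' → inner[temp < 24] → A
sensor=X: zone='roof' → outer ELSE → S
sensor=Y: zone='dock' → outer ELSE → S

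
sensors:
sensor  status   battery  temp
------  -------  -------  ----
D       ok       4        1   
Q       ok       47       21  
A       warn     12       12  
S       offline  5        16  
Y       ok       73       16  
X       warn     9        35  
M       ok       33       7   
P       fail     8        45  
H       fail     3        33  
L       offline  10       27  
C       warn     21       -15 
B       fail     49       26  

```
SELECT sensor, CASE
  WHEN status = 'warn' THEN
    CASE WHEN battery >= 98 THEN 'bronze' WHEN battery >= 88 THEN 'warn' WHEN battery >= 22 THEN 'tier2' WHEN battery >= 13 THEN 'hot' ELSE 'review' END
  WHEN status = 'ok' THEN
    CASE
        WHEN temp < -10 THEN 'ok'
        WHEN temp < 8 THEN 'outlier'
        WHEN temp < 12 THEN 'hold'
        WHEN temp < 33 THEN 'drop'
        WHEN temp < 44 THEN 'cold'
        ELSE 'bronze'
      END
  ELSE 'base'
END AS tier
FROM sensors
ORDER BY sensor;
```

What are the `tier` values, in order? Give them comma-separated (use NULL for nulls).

review, base, hot, outlier, base, base, outlier, base, drop, base, review, drop

sensor=A: status='warn' → inner[ELSE] → review
sensor=B: status='fail' → outer ELSE → base
sensor=C: status='warn' → inner[battery >= 13] → hot
sensor=D: status='ok' → inner[temp < 8] → outlier
sensor=H: status='fail' → outer ELSE → base
sensor=L: status='offline' → outer ELSE → base
sensor=M: status='ok' → inner[temp < 8] → outlier
sensor=P: status='fail' → outer ELSE → base
sensor=Q: status='ok' → inner[temp < 33] → drop
sensor=S: status='offline' → outer ELSE → base
sensor=X: status='warn' → inner[ELSE] → review
sensor=Y: status='ok' → inner[temp < 33] → drop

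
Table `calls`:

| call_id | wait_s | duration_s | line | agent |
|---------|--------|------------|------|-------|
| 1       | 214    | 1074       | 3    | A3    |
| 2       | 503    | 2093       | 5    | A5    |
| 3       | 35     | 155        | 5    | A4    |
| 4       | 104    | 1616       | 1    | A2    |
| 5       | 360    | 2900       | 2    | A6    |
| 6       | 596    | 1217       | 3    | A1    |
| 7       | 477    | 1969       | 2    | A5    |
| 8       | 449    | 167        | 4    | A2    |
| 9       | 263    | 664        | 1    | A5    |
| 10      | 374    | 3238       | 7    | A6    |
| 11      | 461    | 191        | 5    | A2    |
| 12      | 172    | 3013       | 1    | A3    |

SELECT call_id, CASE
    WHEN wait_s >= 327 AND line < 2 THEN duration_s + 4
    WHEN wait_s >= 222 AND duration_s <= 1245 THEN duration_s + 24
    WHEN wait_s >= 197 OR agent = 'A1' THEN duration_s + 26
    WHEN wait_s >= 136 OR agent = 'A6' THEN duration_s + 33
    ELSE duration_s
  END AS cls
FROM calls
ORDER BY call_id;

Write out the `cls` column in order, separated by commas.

call_id=1: wait_s >= 197 OR agent = 'A1' → 1100
call_id=2: wait_s >= 197 OR agent = 'A1' → 2119
call_id=3: ELSE → 155
call_id=4: ELSE → 1616
call_id=5: wait_s >= 197 OR agent = 'A1' → 2926
call_id=6: wait_s >= 222 AND duration_s <= 1245 → 1241
call_id=7: wait_s >= 197 OR agent = 'A1' → 1995
call_id=8: wait_s >= 222 AND duration_s <= 1245 → 191
call_id=9: wait_s >= 222 AND duration_s <= 1245 → 688
call_id=10: wait_s >= 197 OR agent = 'A1' → 3264
call_id=11: wait_s >= 222 AND duration_s <= 1245 → 215
call_id=12: wait_s >= 136 OR agent = 'A6' → 3046

1100, 2119, 155, 1616, 2926, 1241, 1995, 191, 688, 3264, 215, 3046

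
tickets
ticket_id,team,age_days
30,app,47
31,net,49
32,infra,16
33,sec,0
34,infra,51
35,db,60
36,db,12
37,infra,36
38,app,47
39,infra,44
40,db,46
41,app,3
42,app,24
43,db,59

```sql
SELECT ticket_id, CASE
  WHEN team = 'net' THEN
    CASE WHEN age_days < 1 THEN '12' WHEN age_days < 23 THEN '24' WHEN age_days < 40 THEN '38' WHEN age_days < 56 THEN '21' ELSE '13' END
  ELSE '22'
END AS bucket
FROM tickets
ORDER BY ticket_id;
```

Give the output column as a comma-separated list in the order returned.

ticket_id=30: team='app' → outer ELSE → 22
ticket_id=31: team='net' → inner[age_days < 56] → 21
ticket_id=32: team='infra' → outer ELSE → 22
ticket_id=33: team='sec' → outer ELSE → 22
ticket_id=34: team='infra' → outer ELSE → 22
ticket_id=35: team='db' → outer ELSE → 22
ticket_id=36: team='db' → outer ELSE → 22
ticket_id=37: team='infra' → outer ELSE → 22
ticket_id=38: team='app' → outer ELSE → 22
ticket_id=39: team='infra' → outer ELSE → 22
ticket_id=40: team='db' → outer ELSE → 22
ticket_id=41: team='app' → outer ELSE → 22
ticket_id=42: team='app' → outer ELSE → 22
ticket_id=43: team='db' → outer ELSE → 22

22, 21, 22, 22, 22, 22, 22, 22, 22, 22, 22, 22, 22, 22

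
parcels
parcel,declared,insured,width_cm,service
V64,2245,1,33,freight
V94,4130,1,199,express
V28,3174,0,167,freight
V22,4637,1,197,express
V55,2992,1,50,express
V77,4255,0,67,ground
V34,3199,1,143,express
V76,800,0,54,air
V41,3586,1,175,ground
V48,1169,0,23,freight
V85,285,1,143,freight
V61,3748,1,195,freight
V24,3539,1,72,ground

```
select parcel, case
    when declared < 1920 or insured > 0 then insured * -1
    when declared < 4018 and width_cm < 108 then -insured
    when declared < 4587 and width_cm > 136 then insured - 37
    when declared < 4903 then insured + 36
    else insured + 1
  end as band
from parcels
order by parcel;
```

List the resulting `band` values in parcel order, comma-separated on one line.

parcel=V22: declared < 1920 or insured > 0 → -1
parcel=V24: declared < 1920 or insured > 0 → -1
parcel=V28: declared < 4587 and width_cm > 136 → -37
parcel=V34: declared < 1920 or insured > 0 → -1
parcel=V41: declared < 1920 or insured > 0 → -1
parcel=V48: declared < 1920 or insured > 0 → 0
parcel=V55: declared < 1920 or insured > 0 → -1
parcel=V61: declared < 1920 or insured > 0 → -1
parcel=V64: declared < 1920 or insured > 0 → -1
parcel=V76: declared < 1920 or insured > 0 → 0
parcel=V77: declared < 4903 → 36
parcel=V85: declared < 1920 or insured > 0 → -1
parcel=V94: declared < 1920 or insured > 0 → -1

-1, -1, -37, -1, -1, 0, -1, -1, -1, 0, 36, -1, -1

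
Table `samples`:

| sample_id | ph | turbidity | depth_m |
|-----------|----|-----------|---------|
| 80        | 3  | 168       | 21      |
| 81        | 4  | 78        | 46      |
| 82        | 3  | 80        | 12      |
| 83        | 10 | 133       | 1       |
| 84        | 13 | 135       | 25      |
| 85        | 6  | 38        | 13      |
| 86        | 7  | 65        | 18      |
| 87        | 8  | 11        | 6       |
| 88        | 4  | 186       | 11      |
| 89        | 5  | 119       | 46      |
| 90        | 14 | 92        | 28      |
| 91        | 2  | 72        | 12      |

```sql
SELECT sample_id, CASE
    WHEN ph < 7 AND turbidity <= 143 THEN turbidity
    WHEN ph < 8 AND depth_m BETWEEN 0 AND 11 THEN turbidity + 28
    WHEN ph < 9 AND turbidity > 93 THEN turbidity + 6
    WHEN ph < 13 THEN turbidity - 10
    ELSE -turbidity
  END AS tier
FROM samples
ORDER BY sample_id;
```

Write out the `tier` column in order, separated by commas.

sample_id=80: ph < 9 AND turbidity > 93 → 174
sample_id=81: ph < 7 AND turbidity <= 143 → 78
sample_id=82: ph < 7 AND turbidity <= 143 → 80
sample_id=83: ph < 13 → 123
sample_id=84: ELSE → -135
sample_id=85: ph < 7 AND turbidity <= 143 → 38
sample_id=86: ph < 13 → 55
sample_id=87: ph < 13 → 1
sample_id=88: ph < 8 AND depth_m BETWEEN 0 AND 11 → 214
sample_id=89: ph < 7 AND turbidity <= 143 → 119
sample_id=90: ELSE → -92
sample_id=91: ph < 7 AND turbidity <= 143 → 72

174, 78, 80, 123, -135, 38, 55, 1, 214, 119, -92, 72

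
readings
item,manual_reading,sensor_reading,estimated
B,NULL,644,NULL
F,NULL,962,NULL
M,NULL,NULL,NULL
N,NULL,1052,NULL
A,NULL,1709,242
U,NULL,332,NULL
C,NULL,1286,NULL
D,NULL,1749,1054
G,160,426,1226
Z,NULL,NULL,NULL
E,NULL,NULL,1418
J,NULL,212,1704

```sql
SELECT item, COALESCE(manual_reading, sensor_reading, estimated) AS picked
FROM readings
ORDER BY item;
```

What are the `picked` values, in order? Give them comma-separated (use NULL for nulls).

item=A: manual_reading=NULL, sensor_reading=1709 → 1709
item=B: manual_reading=NULL, sensor_reading=644 → 644
item=C: manual_reading=NULL, sensor_reading=1286 → 1286
item=D: manual_reading=NULL, sensor_reading=1749 → 1749
item=E: manual_reading=NULL, sensor_reading=NULL, estimated=1418 → 1418
item=F: manual_reading=NULL, sensor_reading=962 → 962
item=G: manual_reading=160 → 160
item=J: manual_reading=NULL, sensor_reading=212 → 212
item=M: manual_reading=NULL, sensor_reading=NULL, estimated=NULL (all NULL) → NULL
item=N: manual_reading=NULL, sensor_reading=1052 → 1052
item=U: manual_reading=NULL, sensor_reading=332 → 332
item=Z: manual_reading=NULL, sensor_reading=NULL, estimated=NULL (all NULL) → NULL

1709, 644, 1286, 1749, 1418, 962, 160, 212, NULL, 1052, 332, NULL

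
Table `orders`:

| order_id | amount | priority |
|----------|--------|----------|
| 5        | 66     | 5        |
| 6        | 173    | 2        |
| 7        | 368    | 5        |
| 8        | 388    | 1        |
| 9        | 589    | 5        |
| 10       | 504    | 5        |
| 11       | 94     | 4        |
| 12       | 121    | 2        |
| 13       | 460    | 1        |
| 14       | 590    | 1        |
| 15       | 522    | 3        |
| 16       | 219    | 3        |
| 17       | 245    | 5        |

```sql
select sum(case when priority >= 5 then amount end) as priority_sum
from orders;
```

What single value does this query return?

1772

order_id=5: ✓ → 66
order_id=6: ✗
order_id=7: ✓ → 368
order_id=8: ✗
order_id=9: ✓ → 589
order_id=10: ✓ → 504
order_id=11: ✗
order_id=12: ✗
order_id=13: ✗
order_id=14: ✗
order_id=15: ✗
order_id=16: ✗
order_id=17: ✓ → 245
priority_sum = 66 + 368 + 589 + 504 + 245 = 1772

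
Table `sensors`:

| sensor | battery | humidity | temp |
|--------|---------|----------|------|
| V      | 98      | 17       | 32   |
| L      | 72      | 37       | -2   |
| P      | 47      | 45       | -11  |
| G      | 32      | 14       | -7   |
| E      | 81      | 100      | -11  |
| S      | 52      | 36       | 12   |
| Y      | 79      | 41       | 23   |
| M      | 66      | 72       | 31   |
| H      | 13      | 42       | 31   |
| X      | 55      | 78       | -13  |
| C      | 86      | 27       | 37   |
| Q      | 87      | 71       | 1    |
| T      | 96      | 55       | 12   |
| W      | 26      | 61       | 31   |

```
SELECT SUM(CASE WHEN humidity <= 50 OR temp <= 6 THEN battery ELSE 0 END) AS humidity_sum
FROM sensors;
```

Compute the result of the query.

702

sensor=V: ✓ → 98
sensor=L: ✓ → 72
sensor=P: ✓ → 47
sensor=G: ✓ → 32
sensor=E: ✓ → 81
sensor=S: ✓ → 52
sensor=Y: ✓ → 79
sensor=M: ✗
sensor=H: ✓ → 13
sensor=X: ✓ → 55
sensor=C: ✓ → 86
sensor=Q: ✓ → 87
sensor=T: ✗
sensor=W: ✗
humidity_sum = 98 + 72 + 47 + 32 + 81 + 52 + 79 + 13 + 55 + 86 + 87 = 702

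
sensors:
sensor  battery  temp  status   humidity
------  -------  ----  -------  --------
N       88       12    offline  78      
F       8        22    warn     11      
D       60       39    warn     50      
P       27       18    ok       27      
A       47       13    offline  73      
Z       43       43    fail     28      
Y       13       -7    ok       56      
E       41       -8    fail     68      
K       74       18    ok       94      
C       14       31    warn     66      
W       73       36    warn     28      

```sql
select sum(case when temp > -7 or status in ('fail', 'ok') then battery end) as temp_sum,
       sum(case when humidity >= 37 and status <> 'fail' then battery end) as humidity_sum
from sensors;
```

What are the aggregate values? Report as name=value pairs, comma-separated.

[temp_sum: temp > -7 or status in ('fail', 'ok')]
sensor=N: ✓ → 88
sensor=F: ✓ → 8
sensor=D: ✓ → 60
sensor=P: ✓ → 27
sensor=A: ✓ → 47
sensor=Z: ✓ → 43
sensor=Y: ✓ → 13
sensor=E: ✓ → 41
sensor=K: ✓ → 74
sensor=C: ✓ → 14
sensor=W: ✓ → 73
temp_sum = 88 + 8 + 60 + 27 + 47 + 43 + 13 + 41 + 74 + 14 + 73 = 488
—
[humidity_sum: humidity >= 37 and status <> 'fail']
sensor=N: ✓ → 88
sensor=F: ✗
sensor=D: ✓ → 60
sensor=P: ✗
sensor=A: ✓ → 47
sensor=Z: ✗
sensor=Y: ✓ → 13
sensor=E: ✗
sensor=K: ✓ → 74
sensor=C: ✓ → 14
sensor=W: ✗
humidity_sum = 88 + 60 + 47 + 13 + 74 + 14 = 296

temp_sum=488, humidity_sum=296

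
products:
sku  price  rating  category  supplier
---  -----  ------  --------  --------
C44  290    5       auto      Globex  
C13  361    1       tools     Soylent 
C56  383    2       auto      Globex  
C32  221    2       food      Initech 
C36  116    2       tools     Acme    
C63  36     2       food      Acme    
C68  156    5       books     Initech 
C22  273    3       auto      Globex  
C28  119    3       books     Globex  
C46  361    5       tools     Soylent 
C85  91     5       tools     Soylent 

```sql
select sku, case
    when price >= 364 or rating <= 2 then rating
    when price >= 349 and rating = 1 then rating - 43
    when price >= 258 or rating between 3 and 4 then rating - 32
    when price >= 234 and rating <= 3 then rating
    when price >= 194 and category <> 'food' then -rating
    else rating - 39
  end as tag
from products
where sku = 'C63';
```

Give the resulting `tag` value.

2

sku = C63: price=36, rating=2, category=food, supplier=Acme.
price >= 364 or rating <= 2 → true → 2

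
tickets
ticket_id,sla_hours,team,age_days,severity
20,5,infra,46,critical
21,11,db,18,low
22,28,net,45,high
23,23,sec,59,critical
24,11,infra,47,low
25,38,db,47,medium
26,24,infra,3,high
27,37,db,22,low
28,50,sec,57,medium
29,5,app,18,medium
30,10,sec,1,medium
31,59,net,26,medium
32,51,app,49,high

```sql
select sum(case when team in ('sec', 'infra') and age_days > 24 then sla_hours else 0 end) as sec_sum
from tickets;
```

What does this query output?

ticket_id=20: ✓ → 5
ticket_id=21: ✗
ticket_id=22: ✗
ticket_id=23: ✓ → 23
ticket_id=24: ✓ → 11
ticket_id=25: ✗
ticket_id=26: ✗
ticket_id=27: ✗
ticket_id=28: ✓ → 50
ticket_id=29: ✗
ticket_id=30: ✗
ticket_id=31: ✗
ticket_id=32: ✗
sec_sum = 5 + 23 + 11 + 50 = 89

89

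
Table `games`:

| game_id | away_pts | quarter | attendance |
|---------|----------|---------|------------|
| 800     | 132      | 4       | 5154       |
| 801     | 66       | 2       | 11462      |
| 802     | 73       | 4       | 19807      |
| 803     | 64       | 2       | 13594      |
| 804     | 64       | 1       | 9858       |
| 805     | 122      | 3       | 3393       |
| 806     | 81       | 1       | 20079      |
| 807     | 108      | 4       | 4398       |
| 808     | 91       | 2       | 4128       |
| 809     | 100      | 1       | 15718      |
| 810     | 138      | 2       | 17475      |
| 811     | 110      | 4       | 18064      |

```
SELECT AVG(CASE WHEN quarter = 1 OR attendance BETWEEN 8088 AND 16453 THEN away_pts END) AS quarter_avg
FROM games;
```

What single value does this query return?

75

game_id=800: ✗
game_id=801: ✓ → 66
game_id=802: ✗
game_id=803: ✓ → 64
game_id=804: ✓ → 64
game_id=805: ✗
game_id=806: ✓ → 81
game_id=807: ✗
game_id=808: ✗
game_id=809: ✓ → 100
game_id=810: ✗
game_id=811: ✗
quarter_avg = (66 + 64 + 64 + 81 + 100) / 5 = 75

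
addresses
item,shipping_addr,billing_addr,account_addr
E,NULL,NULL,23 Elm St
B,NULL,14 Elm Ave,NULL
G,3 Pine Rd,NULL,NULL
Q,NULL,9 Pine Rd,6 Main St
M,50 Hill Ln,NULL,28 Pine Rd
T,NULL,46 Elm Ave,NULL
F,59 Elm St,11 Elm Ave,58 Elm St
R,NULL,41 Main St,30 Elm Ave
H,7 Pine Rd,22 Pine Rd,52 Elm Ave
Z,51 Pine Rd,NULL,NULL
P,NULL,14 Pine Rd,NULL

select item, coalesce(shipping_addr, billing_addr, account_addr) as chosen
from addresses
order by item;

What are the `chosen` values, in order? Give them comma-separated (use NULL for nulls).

item=B: shipping_addr=NULL, billing_addr=14 Elm Ave → 14 Elm Ave
item=E: shipping_addr=NULL, billing_addr=NULL, account_addr=23 Elm St → 23 Elm St
item=F: shipping_addr=59 Elm St → 59 Elm St
item=G: shipping_addr=3 Pine Rd → 3 Pine Rd
item=H: shipping_addr=7 Pine Rd → 7 Pine Rd
item=M: shipping_addr=50 Hill Ln → 50 Hill Ln
item=P: shipping_addr=NULL, billing_addr=14 Pine Rd → 14 Pine Rd
item=Q: shipping_addr=NULL, billing_addr=9 Pine Rd → 9 Pine Rd
item=R: shipping_addr=NULL, billing_addr=41 Main St → 41 Main St
item=T: shipping_addr=NULL, billing_addr=46 Elm Ave → 46 Elm Ave
item=Z: shipping_addr=51 Pine Rd → 51 Pine Rd

14 Elm Ave, 23 Elm St, 59 Elm St, 3 Pine Rd, 7 Pine Rd, 50 Hill Ln, 14 Pine Rd, 9 Pine Rd, 41 Main St, 46 Elm Ave, 51 Pine Rd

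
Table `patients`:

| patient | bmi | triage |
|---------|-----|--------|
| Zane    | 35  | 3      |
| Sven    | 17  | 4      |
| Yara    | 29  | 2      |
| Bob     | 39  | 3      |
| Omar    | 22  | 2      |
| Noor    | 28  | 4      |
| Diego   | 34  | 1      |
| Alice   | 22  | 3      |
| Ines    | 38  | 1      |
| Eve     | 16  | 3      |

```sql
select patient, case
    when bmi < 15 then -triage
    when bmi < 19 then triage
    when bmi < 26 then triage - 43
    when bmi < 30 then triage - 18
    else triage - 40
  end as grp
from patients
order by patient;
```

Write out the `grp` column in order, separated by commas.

patient=Alice: bmi < 26 → -40
patient=Bob: ELSE → -37
patient=Diego: ELSE → -39
patient=Eve: bmi < 19 → 3
patient=Ines: ELSE → -39
patient=Noor: bmi < 30 → -14
patient=Omar: bmi < 26 → -41
patient=Sven: bmi < 19 → 4
patient=Yara: bmi < 30 → -16
patient=Zane: ELSE → -37

-40, -37, -39, 3, -39, -14, -41, 4, -16, -37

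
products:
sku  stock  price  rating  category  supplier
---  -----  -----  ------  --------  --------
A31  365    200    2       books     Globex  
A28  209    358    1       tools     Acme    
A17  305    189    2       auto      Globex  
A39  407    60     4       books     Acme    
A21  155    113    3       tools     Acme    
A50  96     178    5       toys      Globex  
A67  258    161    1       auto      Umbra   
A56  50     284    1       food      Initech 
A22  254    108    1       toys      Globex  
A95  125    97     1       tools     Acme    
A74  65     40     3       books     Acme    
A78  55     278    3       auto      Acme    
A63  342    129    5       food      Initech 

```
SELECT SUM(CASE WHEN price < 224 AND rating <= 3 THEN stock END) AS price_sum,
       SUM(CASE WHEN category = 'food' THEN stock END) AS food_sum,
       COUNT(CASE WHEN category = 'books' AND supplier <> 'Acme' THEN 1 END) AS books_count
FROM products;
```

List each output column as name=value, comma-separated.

price_sum=1527, food_sum=392, books_count=1

[price_sum: price < 224 AND rating <= 3]
sku=A31: ✓ → 365
sku=A28: ✗
sku=A17: ✓ → 305
sku=A39: ✗
sku=A21: ✓ → 155
sku=A50: ✗
sku=A67: ✓ → 258
sku=A56: ✗
sku=A22: ✓ → 254
sku=A95: ✓ → 125
sku=A74: ✓ → 65
sku=A78: ✗
sku=A63: ✗
price_sum = 365 + 305 + 155 + 258 + 254 + 125 + 65 = 1527
—
[food_sum: category = 'food']
sku=A31: ✗
sku=A28: ✗
sku=A17: ✗
sku=A39: ✗
sku=A21: ✗
sku=A50: ✗
sku=A67: ✗
sku=A56: ✓ → 50
sku=A22: ✗
sku=A95: ✗
sku=A74: ✗
sku=A78: ✗
sku=A63: ✓ → 342
food_sum = 50 + 342 = 392
—
[books_count: category = 'books' AND supplier <> 'Acme']
sku=A31: ✓ → 1
sku=A28: ✗
sku=A17: ✗
sku=A39: ✗
sku=A21: ✗
sku=A50: ✗
sku=A67: ✗
sku=A56: ✗
sku=A22: ✗
sku=A95: ✗
sku=A74: ✗
sku=A78: ✗
sku=A63: ✗
books_count = COUNT(1) = 1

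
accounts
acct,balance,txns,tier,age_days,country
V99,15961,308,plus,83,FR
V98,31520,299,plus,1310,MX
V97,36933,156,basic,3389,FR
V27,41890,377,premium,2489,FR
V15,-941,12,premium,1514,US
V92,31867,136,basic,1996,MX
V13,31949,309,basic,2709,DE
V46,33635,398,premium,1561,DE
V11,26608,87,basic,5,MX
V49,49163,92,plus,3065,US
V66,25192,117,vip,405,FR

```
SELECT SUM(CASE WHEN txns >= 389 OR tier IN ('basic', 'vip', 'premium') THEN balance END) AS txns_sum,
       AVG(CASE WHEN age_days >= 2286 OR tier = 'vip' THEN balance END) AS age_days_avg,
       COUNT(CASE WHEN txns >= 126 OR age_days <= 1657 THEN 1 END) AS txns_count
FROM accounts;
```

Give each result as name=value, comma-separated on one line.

[txns_sum: txns >= 389 OR tier IN ('basic', 'vip', 'premium')]
acct=V99: ✗
acct=V98: ✗
acct=V97: ✓ → 36933
acct=V27: ✓ → 41890
acct=V15: ✓ → -941
acct=V92: ✓ → 31867
acct=V13: ✓ → 31949
acct=V46: ✓ → 33635
acct=V11: ✓ → 26608
acct=V49: ✗
acct=V66: ✓ → 25192
txns_sum = 36933 + 41890 + -941 + 31867 + 31949 + 33635 + 26608 + 25192 = 227133
—
[age_days_avg: age_days >= 2286 OR tier = 'vip']
acct=V99: ✗
acct=V98: ✗
acct=V97: ✓ → 36933
acct=V27: ✓ → 41890
acct=V15: ✗
acct=V92: ✗
acct=V13: ✓ → 31949
acct=V46: ✗
acct=V11: ✗
acct=V49: ✓ → 49163
acct=V66: ✓ → 25192
age_days_avg = (36933 + 41890 + 31949 + 49163 + 25192) / 5 = 37025.4
—
[txns_count: txns >= 126 OR age_days <= 1657]
acct=V99: ✓ → 1
acct=V98: ✓ → 1
acct=V97: ✓ → 1
acct=V27: ✓ → 1
acct=V15: ✓ → 1
acct=V92: ✓ → 1
acct=V13: ✓ → 1
acct=V46: ✓ → 1
acct=V11: ✓ → 1
acct=V49: ✗
acct=V66: ✓ → 1
txns_count = COUNT(1, 1, 1, 1, 1, 1, 1, 1, 1, 1) = 10

txns_sum=227133, age_days_avg=37025.4, txns_count=10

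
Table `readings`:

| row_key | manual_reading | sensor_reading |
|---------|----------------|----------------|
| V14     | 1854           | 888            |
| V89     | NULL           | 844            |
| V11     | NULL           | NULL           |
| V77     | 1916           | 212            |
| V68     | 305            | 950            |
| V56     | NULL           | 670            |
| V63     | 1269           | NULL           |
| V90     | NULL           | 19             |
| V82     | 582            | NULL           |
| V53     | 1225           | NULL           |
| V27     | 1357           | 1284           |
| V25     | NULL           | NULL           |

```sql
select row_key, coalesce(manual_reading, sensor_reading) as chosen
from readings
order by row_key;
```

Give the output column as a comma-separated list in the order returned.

NULL, 1854, NULL, 1357, 1225, 670, 1269, 305, 1916, 582, 844, 19

row_key=V11: manual_reading=NULL, sensor_reading=NULL (all NULL) → NULL
row_key=V14: manual_reading=1854 → 1854
row_key=V25: manual_reading=NULL, sensor_reading=NULL (all NULL) → NULL
row_key=V27: manual_reading=1357 → 1357
row_key=V53: manual_reading=1225 → 1225
row_key=V56: manual_reading=NULL, sensor_reading=670 → 670
row_key=V63: manual_reading=1269 → 1269
row_key=V68: manual_reading=305 → 305
row_key=V77: manual_reading=1916 → 1916
row_key=V82: manual_reading=582 → 582
row_key=V89: manual_reading=NULL, sensor_reading=844 → 844
row_key=V90: manual_reading=NULL, sensor_reading=19 → 19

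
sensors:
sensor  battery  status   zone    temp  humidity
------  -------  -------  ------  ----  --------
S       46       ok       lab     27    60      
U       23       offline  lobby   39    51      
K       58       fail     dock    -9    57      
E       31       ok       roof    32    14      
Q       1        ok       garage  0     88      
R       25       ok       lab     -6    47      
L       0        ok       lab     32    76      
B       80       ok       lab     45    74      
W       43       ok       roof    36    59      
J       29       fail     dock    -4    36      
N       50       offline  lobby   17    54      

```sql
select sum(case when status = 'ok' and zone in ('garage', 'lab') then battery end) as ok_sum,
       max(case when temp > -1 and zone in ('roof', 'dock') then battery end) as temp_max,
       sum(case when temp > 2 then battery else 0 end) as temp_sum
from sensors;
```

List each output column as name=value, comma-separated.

ok_sum=152, temp_max=43, temp_sum=273

[ok_sum: status = 'ok' and zone in ('garage', 'lab')]
sensor=S: ✓ → 46
sensor=U: ✗
sensor=K: ✗
sensor=E: ✗
sensor=Q: ✓ → 1
sensor=R: ✓ → 25
sensor=L: ✓ → 0
sensor=B: ✓ → 80
sensor=W: ✗
sensor=J: ✗
sensor=N: ✗
ok_sum = 46 + 1 + 25 + 80 = 152
—
[temp_max: temp > -1 and zone in ('roof', 'dock')]
sensor=S: ✗
sensor=U: ✗
sensor=K: ✗
sensor=E: ✓ → 31
sensor=Q: ✗
sensor=R: ✗
sensor=L: ✗
sensor=B: ✗
sensor=W: ✓ → 43
sensor=J: ✗
sensor=N: ✗
temp_max = MAX(31, 43) = 43
—
[temp_sum: temp > 2]
sensor=S: ✓ → 46
sensor=U: ✓ → 23
sensor=K: ✗
sensor=E: ✓ → 31
sensor=Q: ✗
sensor=R: ✗
sensor=L: ✓ → 0
sensor=B: ✓ → 80
sensor=W: ✓ → 43
sensor=J: ✗
sensor=N: ✓ → 50
temp_sum = 46 + 23 + 31 + 80 + 43 + 50 = 273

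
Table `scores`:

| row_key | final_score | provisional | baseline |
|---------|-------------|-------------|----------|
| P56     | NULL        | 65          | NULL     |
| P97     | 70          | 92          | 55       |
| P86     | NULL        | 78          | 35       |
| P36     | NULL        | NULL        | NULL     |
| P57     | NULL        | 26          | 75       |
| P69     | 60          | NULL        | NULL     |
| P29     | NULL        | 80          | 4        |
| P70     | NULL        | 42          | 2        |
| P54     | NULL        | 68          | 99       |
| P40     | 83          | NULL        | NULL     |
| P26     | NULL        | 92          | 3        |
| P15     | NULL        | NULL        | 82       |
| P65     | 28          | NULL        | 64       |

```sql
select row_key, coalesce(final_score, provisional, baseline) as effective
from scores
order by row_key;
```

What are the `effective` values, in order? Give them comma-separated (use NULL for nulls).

82, 92, 80, NULL, 83, 68, 65, 26, 28, 60, 42, 78, 70

row_key=P15: final_score=NULL, provisional=NULL, baseline=82 → 82
row_key=P26: final_score=NULL, provisional=92 → 92
row_key=P29: final_score=NULL, provisional=80 → 80
row_key=P36: final_score=NULL, provisional=NULL, baseline=NULL (all NULL) → NULL
row_key=P40: final_score=83 → 83
row_key=P54: final_score=NULL, provisional=68 → 68
row_key=P56: final_score=NULL, provisional=65 → 65
row_key=P57: final_score=NULL, provisional=26 → 26
row_key=P65: final_score=28 → 28
row_key=P69: final_score=60 → 60
row_key=P70: final_score=NULL, provisional=42 → 42
row_key=P86: final_score=NULL, provisional=78 → 78
row_key=P97: final_score=70 → 70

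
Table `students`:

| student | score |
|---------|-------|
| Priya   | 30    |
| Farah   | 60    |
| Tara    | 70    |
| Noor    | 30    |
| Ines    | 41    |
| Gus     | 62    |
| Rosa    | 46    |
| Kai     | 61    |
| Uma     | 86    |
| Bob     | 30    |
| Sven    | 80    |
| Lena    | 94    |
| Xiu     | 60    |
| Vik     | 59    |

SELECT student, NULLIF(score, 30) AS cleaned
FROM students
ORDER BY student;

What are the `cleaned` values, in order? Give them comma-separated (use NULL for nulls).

student=Bob: score=30 vs 30: equal → NULL
student=Farah: score=60 vs 30: differ → 60
student=Gus: score=62 vs 30: differ → 62
student=Ines: score=41 vs 30: differ → 41
student=Kai: score=61 vs 30: differ → 61
student=Lena: score=94 vs 30: differ → 94
student=Noor: score=30 vs 30: equal → NULL
student=Priya: score=30 vs 30: equal → NULL
student=Rosa: score=46 vs 30: differ → 46
student=Sven: score=80 vs 30: differ → 80
student=Tara: score=70 vs 30: differ → 70
student=Uma: score=86 vs 30: differ → 86
student=Vik: score=59 vs 30: differ → 59
student=Xiu: score=60 vs 30: differ → 60

NULL, 60, 62, 41, 61, 94, NULL, NULL, 46, 80, 70, 86, 59, 60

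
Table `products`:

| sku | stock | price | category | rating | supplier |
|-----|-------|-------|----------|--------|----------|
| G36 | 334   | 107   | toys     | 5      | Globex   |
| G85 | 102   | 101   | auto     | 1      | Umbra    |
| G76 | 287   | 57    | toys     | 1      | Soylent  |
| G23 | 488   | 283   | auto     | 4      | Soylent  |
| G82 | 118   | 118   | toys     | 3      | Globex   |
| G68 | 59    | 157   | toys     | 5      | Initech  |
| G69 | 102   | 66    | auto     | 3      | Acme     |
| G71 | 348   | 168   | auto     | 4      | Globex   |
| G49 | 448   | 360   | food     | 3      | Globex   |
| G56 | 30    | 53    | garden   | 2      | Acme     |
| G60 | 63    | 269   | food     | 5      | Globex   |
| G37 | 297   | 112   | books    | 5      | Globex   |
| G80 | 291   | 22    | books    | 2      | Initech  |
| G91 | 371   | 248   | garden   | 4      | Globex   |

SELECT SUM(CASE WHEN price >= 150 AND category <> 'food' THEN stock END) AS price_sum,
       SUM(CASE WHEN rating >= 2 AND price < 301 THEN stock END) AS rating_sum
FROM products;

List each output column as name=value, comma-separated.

price_sum=1266, rating_sum=2501

[price_sum: price >= 150 AND category <> 'food']
sku=G36: ✗
sku=G85: ✗
sku=G76: ✗
sku=G23: ✓ → 488
sku=G82: ✗
sku=G68: ✓ → 59
sku=G69: ✗
sku=G71: ✓ → 348
sku=G49: ✗
sku=G56: ✗
sku=G60: ✗
sku=G37: ✗
sku=G80: ✗
sku=G91: ✓ → 371
price_sum = 488 + 59 + 348 + 371 = 1266
—
[rating_sum: rating >= 2 AND price < 301]
sku=G36: ✓ → 334
sku=G85: ✗
sku=G76: ✗
sku=G23: ✓ → 488
sku=G82: ✓ → 118
sku=G68: ✓ → 59
sku=G69: ✓ → 102
sku=G71: ✓ → 348
sku=G49: ✗
sku=G56: ✓ → 30
sku=G60: ✓ → 63
sku=G37: ✓ → 297
sku=G80: ✓ → 291
sku=G91: ✓ → 371
rating_sum = 334 + 488 + 118 + 59 + 102 + 348 + 30 + 63 + 297 + 291 + 371 = 2501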